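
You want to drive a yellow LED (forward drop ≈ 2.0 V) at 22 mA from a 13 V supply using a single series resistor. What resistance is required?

R ≈ 0.5 kΩ

The resistor drops V_S − V_D = 13 − 2.0 = 11 V at 22 mA.
R = 11 V / 22 mA = 0.5 kΩ.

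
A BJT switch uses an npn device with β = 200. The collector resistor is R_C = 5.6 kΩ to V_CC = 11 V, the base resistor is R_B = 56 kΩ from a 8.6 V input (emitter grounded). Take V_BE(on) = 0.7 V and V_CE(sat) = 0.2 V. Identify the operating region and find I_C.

saturation; I_C ≈ 1.9 mA

Assume active: I_B = (8.6 − 0.7)/56 = 0.141 mA, giving I_C = β·I_B = 28.2 mA.
But then V_CE = 11 − 28.2×5.6 = -147 V < V_CE(sat) = 0.2 V — impossible in the active region.
So the transistor is saturated. With V_CE = 0.2 V, I_C = (V_CC − 0.2)/R_C = 10.8/5.6 = 1.93 mA.
Check: β·I_B = 28.2 mA > I_C = 1.93 mA, confirming saturation.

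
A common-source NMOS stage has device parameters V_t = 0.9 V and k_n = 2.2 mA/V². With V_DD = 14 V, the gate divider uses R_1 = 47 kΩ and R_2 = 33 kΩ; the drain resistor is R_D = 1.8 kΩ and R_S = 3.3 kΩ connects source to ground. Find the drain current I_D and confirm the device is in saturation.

V_G = V_DD·R_2/(R_1+R_2) = 14×33/80 = 5.78 V.
Assume saturation: I_D = (k_n/2)(V_GS − V_t)² with V_GS = V_G − I_D·R_S = 5.78 − 3.3·I_D.
Substituting gives 12·I_D² − 36.4·I_D + 26.1 = 0, with roots I_D = 1.17 or 1.87 mA.
The root I_D = 1.87 mA gives V_GS = -0.405 V ≤ V_t, so take I_D = 1.17 mA.
Then V_GS = 1.93 V and V_DS = V_DD − I_D(R_D+R_S) = 14 − 1.17×5.1 = 8.06 V.
Saturation requires V_DS ≥ V_GS − V_t = 1.03 V; 8.06 ≥ 1.03 ✓.

I_D ≈ 1.2 mA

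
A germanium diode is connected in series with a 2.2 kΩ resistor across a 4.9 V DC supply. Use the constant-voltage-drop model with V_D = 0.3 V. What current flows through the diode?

I ≈ 2.1 mA

KVL around the loop: 4.9 = V_D + I·R = 0.3 + I × 2.2 kΩ.
So I = (4.9 − 0.3) / 2.2 kΩ = 4.6 / 2.2 = 2.09 mA.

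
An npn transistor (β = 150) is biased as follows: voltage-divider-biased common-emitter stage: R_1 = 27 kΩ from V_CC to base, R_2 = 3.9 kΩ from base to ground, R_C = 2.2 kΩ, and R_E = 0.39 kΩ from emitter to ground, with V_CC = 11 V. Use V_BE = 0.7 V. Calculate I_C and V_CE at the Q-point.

Thevenize the base divider: V_Th = V_CC·R_2/(R_1+R_2) = 11×3.9/30.9 = 1.39 V, R_Th = R_1‖R_2 = 3.41 kΩ.
Base-emitter loop: V_Th = I_B·R_Th + V_BE + (β+1)I_B·R_E, so I_B = (1.39 − 0.7) / (3.41 + 151×0.39) = 0.011 mA.
I_C = β·I_B = 150×0.011 = 1.66 mA, and I_E = (β+1)I_B = 1.67 mA.
V_CE = V_CC − I_C·R_C − I_E·R_E = 11 − 1.66×2.2 − 1.67×0.39 = 6.7 V.
V_CE = 6.7 V > 0.2 V confirms active-region operation.

I_C ≈ 1.7 mA, V_CE ≈ 6.7 V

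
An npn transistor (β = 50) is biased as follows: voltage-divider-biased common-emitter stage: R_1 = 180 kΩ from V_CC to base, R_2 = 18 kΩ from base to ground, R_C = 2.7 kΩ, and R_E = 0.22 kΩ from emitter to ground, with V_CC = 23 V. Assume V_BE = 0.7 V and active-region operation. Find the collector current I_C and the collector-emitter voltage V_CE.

Thevenize the base divider: V_Th = V_CC·R_2/(R_1+R_2) = 23×18/198 = 2.09 V, R_Th = R_1‖R_2 = 16.4 kΩ.
Base-emitter loop: V_Th = I_B·R_Th + V_BE + (β+1)I_B·R_E, so I_B = (2.09 − 0.7) / (16.4 + 51×0.22) = 0.0504 mA.
I_C = β·I_B = 50×0.0504 = 2.52 mA, and I_E = (β+1)I_B = 2.57 mA.
V_CE = V_CC − I_C·R_C − I_E·R_E = 23 − 2.52×2.7 − 2.57×0.22 = 15.6 V.
V_CE = 15.6 V > 0.2 V confirms active-region operation.

I_C ≈ 2.5 mA, V_CE ≈ 16 V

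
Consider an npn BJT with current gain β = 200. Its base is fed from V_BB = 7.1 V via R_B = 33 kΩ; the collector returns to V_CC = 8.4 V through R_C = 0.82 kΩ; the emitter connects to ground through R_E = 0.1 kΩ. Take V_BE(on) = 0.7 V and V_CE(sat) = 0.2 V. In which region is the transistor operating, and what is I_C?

saturation; I_C ≈ 8.9 mA

Assume active: I_B = (7.1 − 0.7)/(33 + 201×0.1) = 0.121 mA, I_C = β·I_B = 24.1 mA.
Then V_CE = 8.4 − 24.1×0.82 − 24.2×0.1 = -13.8 V < 0.2 V — the active assumption fails.
Re-solve with V_CE = 0.2 V. KCL at the emitter: V_E/R_E = (V_BB−0.7−V_E)/R_B + (V_CC−0.2−V_E)/R_C, giving V_E = 0.906 V.
I_C = (V_CC − 0.2 − V_E)/R_C = (8.2 − 0.906)/0.82 = 8.89 mA.
Check: I_B = (6.4 − 0.906)/33 = 0.166 mA, and β·I_B = 33.3 mA > I_C, confirming saturation.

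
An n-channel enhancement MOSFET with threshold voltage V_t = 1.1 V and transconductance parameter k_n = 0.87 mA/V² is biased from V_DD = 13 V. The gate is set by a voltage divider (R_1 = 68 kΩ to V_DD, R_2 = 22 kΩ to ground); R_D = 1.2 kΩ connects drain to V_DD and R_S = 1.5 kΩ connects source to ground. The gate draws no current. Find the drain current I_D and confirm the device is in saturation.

I_D ≈ 0.6 mA

V_G = V_DD·R_2/(R_1+R_2) = 13×22/90 = 3.18 V.
Assume saturation: I_D = (k_n/2)(V_GS − V_t)² with V_GS = V_G − I_D·R_S = 3.18 − 1.5·I_D.
Substituting gives 0.979·I_D² − 3.71·I_D + 1.88 = 0, with roots I_D = 0.601 or 3.19 mA.
The root I_D = 3.19 mA gives V_GS = -1.61 V ≤ V_t, so take I_D = 0.601 mA.
Then V_GS = 2.28 V and V_DS = V_DD − I_D(R_D+R_S) = 13 − 0.601×2.7 = 11.4 V.
Saturation requires V_DS ≥ V_GS − V_t = 1.18 V; 11.4 ≥ 1.18 ✓.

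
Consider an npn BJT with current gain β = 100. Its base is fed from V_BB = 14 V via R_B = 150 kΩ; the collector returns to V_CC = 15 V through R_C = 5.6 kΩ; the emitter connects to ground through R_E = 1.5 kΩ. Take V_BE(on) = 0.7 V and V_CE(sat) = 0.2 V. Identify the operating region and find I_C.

saturation; I_C ≈ 2.1 mA

Assume active: I_B = (14 − 0.7)/(150 + 101×1.5) = 0.0441 mA, I_C = β·I_B = 4.41 mA.
Then V_CE = 15 − 4.41×5.6 − 4.46×1.5 = -16.4 V < 0.2 V — the active assumption fails.
Re-solve with V_CE = 0.2 V. KCL at the emitter: V_E/R_E = (V_BB−0.7−V_E)/R_B + (V_CC−0.2−V_E)/R_C, giving V_E = 3.21 V.
I_C = (V_CC − 0.2 − V_E)/R_C = (14.8 − 3.21)/5.6 = 2.07 mA.
Check: I_B = (13.3 − 3.21)/150 = 0.0673 mA, and β·I_B = 6.73 mA > I_C, confirming saturation.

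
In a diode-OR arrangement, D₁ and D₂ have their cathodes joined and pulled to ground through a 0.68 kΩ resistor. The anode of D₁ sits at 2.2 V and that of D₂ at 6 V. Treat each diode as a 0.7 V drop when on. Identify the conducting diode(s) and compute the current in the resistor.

Assume both conduct. Then node N would need to be at both 2.2−0.7 = 1.5 V and 6−0.7 = 5.3 V, which is impossible.
Assume only D₂ conducts: V_N = 6 − 0.7 = 5.3 V, so I_R = 5.3/0.68 = 7.79 mA.
Check D₁: its anode-to-cathode voltage is 2.2 − 5.3 = -3.1 V < 0.7 V, so it is off. The assumption is consistent.

Only D₂ conducts; I_R ≈ 7.8 mA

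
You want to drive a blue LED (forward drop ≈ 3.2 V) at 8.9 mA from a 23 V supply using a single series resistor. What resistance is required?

The resistor drops V_S − V_D = 23 − 3.2 = 19.8 V at 8.9 mA.
R = 19.8 V / 8.9 mA = 2.22 kΩ.

R ≈ 2.2 kΩ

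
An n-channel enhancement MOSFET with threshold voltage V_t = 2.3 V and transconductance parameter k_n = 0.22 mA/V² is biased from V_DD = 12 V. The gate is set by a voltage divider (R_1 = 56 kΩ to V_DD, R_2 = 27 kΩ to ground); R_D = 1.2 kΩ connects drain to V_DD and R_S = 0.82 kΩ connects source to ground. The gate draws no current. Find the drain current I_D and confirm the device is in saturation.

V_G = V_DD·R_2/(R_1+R_2) = 12×27/83 = 3.9 V.
Assume saturation: I_D = (k_n/2)(V_GS − V_t)² with V_GS = V_G − I_D·R_S = 3.9 − 0.82·I_D.
Substituting gives 0.074·I_D² − 1.29·I_D + 0.283 = 0, with roots I_D = 0.222 or 17.2 mA.
The root I_D = 17.2 mA gives V_GS = -10.2 V ≤ V_t, so take I_D = 0.222 mA.
Then V_GS = 3.72 V and V_DS = V_DD − I_D(R_D+R_S) = 12 − 0.222×2.02 = 11.6 V.
Saturation requires V_DS ≥ V_GS − V_t = 1.42 V; 11.6 ≥ 1.42 ✓.

I_D ≈ 0.22 mA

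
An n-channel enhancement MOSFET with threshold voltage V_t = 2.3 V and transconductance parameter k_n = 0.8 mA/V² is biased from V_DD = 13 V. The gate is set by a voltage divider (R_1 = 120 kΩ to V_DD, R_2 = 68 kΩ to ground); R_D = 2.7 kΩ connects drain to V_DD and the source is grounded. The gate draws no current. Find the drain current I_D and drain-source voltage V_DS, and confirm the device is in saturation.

I_D ≈ 2.3 mA, V_DS ≈ 6.8 V

V_G = V_DD·R_2/(R_1+R_2) = 13×68/188 = 4.7 V. With the source grounded, V_GS = V_G = 4.7 V.
Assume saturation: I_D = (k_n/2)(V_GS − V_t)² = (0.8/2)×(4.7 − 2.3)² = 0.4×2.4² = 2.31 mA.
V_DS = V_DD − I_D·R_D = 13 − 2.31×2.7 = 6.77 V.
Saturation requires V_DS ≥ V_GS − V_t = 2.4 V; 6.77 ≥ 2.4 ✓.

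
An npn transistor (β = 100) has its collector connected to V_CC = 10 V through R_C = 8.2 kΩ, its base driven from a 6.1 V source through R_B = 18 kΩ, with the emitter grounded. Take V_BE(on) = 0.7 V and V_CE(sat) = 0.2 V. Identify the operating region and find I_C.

saturation; I_C ≈ 1.2 mA

Assume active: I_B = (6.1 − 0.7)/18 = 0.3 mA, giving I_C = β·I_B = 30 mA.
But then V_CE = 10 − 30×8.2 = -236 V < V_CE(sat) = 0.2 V — impossible in the active region.
So the transistor is saturated. With V_CE = 0.2 V, I_C = (V_CC − 0.2)/R_C = 9.8/8.2 = 1.2 mA.
Check: β·I_B = 30 mA > I_C = 1.2 mA, confirming saturation.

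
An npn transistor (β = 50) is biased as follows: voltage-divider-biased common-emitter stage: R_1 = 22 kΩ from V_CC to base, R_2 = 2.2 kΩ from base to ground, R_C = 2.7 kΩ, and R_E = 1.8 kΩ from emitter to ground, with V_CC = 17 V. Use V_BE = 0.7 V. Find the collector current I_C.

I_C ≈ 0.45 mA

Thevenize the base divider: V_Th = V_CC·R_2/(R_1+R_2) = 17×2.2/24.2 = 1.55 V, R_Th = R_1‖R_2 = 2 kΩ.
Base-emitter loop: V_Th = I_B·R_Th + V_BE + (β+1)I_B·R_E, so I_B = (1.55 − 0.7) / (2 + 51×1.8) = 0.00901 mA.
I_C = β·I_B = 50×0.00901 = 0.451 mA, and I_E = (β+1)I_B = 0.46 mA.
V_CE = V_CC − I_C·R_C − I_E·R_E = 17 − 0.451×2.7 − 0.46×1.8 = 15 V.
V_CE = 15 V > 0.2 V confirms active-region operation.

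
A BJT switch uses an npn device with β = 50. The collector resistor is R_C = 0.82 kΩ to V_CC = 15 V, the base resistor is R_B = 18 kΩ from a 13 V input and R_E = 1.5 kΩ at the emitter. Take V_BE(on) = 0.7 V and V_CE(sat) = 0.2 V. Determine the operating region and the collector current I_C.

Assume active: I_B = (13 − 0.7)/(18 + 51×1.5) = 0.13 mA, I_C = β·I_B = 6.51 mA.
Then V_CE = 15 − 6.51×0.82 − 6.64×1.5 = -0.294 V < 0.2 V — the active assumption fails.
Re-solve with V_CE = 0.2 V. KCL at the emitter: V_E/R_E = (V_BB−0.7−V_E)/R_B + (V_CC−0.2−V_E)/R_C, giving V_E = 9.65 V.
I_C = (V_CC − 0.2 − V_E)/R_C = (14.8 − 9.65)/0.82 = 6.28 mA.
Check: I_B = (12.3 − 9.65)/18 = 0.147 mA, and β·I_B = 7.37 mA > I_C, confirming saturation.

saturation; I_C ≈ 6.3 mA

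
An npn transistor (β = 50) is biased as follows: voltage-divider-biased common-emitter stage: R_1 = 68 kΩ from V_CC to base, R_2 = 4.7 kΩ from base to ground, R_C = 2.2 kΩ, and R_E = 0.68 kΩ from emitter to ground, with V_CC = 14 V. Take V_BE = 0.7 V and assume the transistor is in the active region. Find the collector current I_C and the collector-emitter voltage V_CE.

Thevenize the base divider: V_Th = V_CC·R_2/(R_1+R_2) = 14×4.7/72.7 = 0.905 V, R_Th = R_1‖R_2 = 4.4 kΩ.
Base-emitter loop: V_Th = I_B·R_Th + V_BE + (β+1)I_B·R_E, so I_B = (0.905 − 0.7) / (4.4 + 51×0.68) = 0.00525 mA.
I_C = β·I_B = 50×0.00525 = 0.262 mA, and I_E = (β+1)I_B = 0.268 mA.
V_CE = V_CC − I_C·R_C − I_E·R_E = 14 − 0.262×2.2 − 0.268×0.68 = 13.2 V.
V_CE = 13.2 V > 0.2 V confirms active-region operation.

I_C ≈ 0.26 mA, V_CE ≈ 13 V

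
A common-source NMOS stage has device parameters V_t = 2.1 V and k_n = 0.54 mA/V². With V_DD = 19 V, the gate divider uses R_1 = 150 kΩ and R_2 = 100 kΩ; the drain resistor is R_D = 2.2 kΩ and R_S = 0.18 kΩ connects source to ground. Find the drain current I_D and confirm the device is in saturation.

V_G = V_DD·R_2/(R_1+R_2) = 19×100/250 = 7.6 V.
Assume saturation: I_D = (k_n/2)(V_GS − V_t)² with V_GS = V_G − I_D·R_S = 7.6 − 0.18·I_D.
Substituting gives 0.00875·I_D² − 1.53·I_D + 8.17 = 0, with roots I_D = 5.49 or 170 mA.
The root I_D = 170 mA gives V_GS = -23 V ≤ V_t, so take I_D = 5.49 mA.
Then V_GS = 6.61 V and V_DS = V_DD − I_D(R_D+R_S) = 19 − 5.49×2.38 = 5.92 V.
Saturation requires V_DS ≥ V_GS − V_t = 4.51 V; 5.92 ≥ 4.51 ✓.

I_D ≈ 5.5 mA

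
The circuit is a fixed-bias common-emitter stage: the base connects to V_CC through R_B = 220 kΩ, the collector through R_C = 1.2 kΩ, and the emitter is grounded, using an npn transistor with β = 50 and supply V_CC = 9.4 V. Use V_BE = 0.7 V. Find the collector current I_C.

I_C ≈ 2 mA

Base loop: V_CC = I_B·R_B + V_BE, so I_B = (9.4 − 0.7)/220 kΩ = 0.0395 mA.
In the active region I_C = β·I_B = 50 × 0.0395 = 1.98 mA.
Collector loop: V_CE = V_CC − I_C·R_C = 9.4 − 1.98×1.2 = 7.03 V.
Since V_CE = 7.03 V > V_CE(sat) ≈ 0.2 V, the transistor is in the active region as assumed.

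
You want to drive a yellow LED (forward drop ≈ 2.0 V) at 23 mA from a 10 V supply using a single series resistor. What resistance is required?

The resistor drops V_S − V_D = 10 − 2.0 = 8 V at 23 mA.
R = 8 V / 23 mA = 0.348 kΩ.

R ≈ 0.35 kΩ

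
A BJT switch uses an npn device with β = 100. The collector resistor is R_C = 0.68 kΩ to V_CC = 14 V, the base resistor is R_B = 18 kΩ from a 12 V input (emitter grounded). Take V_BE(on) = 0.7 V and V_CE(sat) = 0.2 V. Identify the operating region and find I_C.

Assume active: I_B = (12 − 0.7)/18 = 0.628 mA, giving I_C = β·I_B = 62.8 mA.
But then V_CE = 14 − 62.8×0.68 = -28.7 V < V_CE(sat) = 0.2 V — impossible in the active region.
So the transistor is saturated. With V_CE = 0.2 V, I_C = (V_CC − 0.2)/R_C = 13.8/0.68 = 20.3 mA.
Check: β·I_B = 62.8 mA > I_C = 20.3 mA, confirming saturation.

saturation; I_C ≈ 20 mA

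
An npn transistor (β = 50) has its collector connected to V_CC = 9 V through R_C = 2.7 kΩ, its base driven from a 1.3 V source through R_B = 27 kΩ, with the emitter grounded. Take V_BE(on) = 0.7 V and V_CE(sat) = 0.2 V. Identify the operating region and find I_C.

Assume active. Base-emitter loop: I_B = (V_BB − V_BE)/R_B = (1.3 − 0.7)/27 = 0.0222 mA.
I_C = β·I_B = 50×0.0222 = 1.11 mA.
V_CE = V_CC − I_C·R_C = 9 − 1.11×2.7 = 6 V > V_CE(sat), so the active-region assumption holds.

active; I_C ≈ 1.1 mA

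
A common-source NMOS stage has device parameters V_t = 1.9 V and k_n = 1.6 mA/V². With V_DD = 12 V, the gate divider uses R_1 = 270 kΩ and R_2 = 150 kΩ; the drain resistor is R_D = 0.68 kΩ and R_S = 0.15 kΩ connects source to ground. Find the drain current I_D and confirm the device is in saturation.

V_G = V_DD·R_2/(R_1+R_2) = 12×150/420 = 4.29 V.
Assume saturation: I_D = (k_n/2)(V_GS − V_t)² with V_GS = V_G − I_D·R_S = 4.29 − 0.15·I_D.
Substituting gives 0.018·I_D² − 1.57·I_D + 4.55 = 0, with roots I_D = 3 or 84.4 mA.
The root I_D = 84.4 mA gives V_GS = -8.37 V ≤ V_t, so take I_D = 3 mA.
Then V_GS = 3.84 V and V_DS = V_DD − I_D(R_D+R_S) = 12 − 3×0.83 = 9.51 V.
Saturation requires V_DS ≥ V_GS − V_t = 1.94 V; 9.51 ≥ 1.94 ✓.

I_D ≈ 3 mA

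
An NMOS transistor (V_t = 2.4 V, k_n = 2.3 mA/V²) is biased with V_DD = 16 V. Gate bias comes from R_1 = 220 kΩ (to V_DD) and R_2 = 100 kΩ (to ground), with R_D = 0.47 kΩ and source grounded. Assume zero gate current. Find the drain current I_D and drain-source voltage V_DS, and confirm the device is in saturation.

I_D ≈ 7.8 mA, V_DS ≈ 12 V

V_G = V_DD·R_2/(R_1+R_2) = 16×100/320 = 5 V. With the source grounded, V_GS = V_G = 5 V.
Assume saturation: I_D = (k_n/2)(V_GS − V_t)² = (2.3/2)×(5 − 2.4)² = 1.15×2.6² = 7.77 mA.
V_DS = V_DD − I_D·R_D = 16 − 7.77×0.47 = 12.3 V.
Saturation requires V_DS ≥ V_GS − V_t = 2.6 V; 12.3 ≥ 2.6 ✓.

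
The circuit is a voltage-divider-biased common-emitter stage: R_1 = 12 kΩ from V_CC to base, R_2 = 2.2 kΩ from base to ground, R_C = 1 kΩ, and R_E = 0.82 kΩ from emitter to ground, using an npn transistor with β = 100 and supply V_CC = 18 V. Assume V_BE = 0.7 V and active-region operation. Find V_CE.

V_CE ≈ 13 V

Thevenize the base divider: V_Th = V_CC·R_2/(R_1+R_2) = 18×2.2/14.2 = 2.79 V, R_Th = R_1‖R_2 = 1.86 kΩ.
Base-emitter loop: V_Th = I_B·R_Th + V_BE + (β+1)I_B·R_E, so I_B = (2.79 − 0.7) / (1.86 + 101×0.82) = 0.0247 mA.
I_C = β·I_B = 100×0.0247 = 2.47 mA, and I_E = (β+1)I_B = 2.49 mA.
V_CE = V_CC − I_C·R_C − I_E·R_E = 18 − 2.47×1 − 2.49×0.82 = 13.5 V.
V_CE = 13.5 V > 0.2 V confirms active-region operation.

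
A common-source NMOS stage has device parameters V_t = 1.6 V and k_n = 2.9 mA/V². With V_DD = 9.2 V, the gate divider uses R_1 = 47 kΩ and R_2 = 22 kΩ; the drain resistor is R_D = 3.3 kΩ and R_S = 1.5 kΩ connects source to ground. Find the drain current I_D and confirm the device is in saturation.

I_D ≈ 0.5 mA

V_G = V_DD·R_2/(R_1+R_2) = 9.2×22/69 = 2.93 V.
Assume saturation: I_D = (k_n/2)(V_GS − V_t)² with V_GS = V_G − I_D·R_S = 2.93 − 1.5·I_D.
Substituting gives 3.26·I_D² − 6.8·I_D + 2.58 = 0, with roots I_D = 0.498 or 1.59 mA.
The root I_D = 1.59 mA gives V_GS = 0.554 V ≤ V_t, so take I_D = 0.498 mA.
Then V_GS = 2.19 V and V_DS = V_DD − I_D(R_D+R_S) = 9.2 − 0.498×4.8 = 6.81 V.
Saturation requires V_DS ≥ V_GS − V_t = 0.586 V; 6.81 ≥ 0.586 ✓.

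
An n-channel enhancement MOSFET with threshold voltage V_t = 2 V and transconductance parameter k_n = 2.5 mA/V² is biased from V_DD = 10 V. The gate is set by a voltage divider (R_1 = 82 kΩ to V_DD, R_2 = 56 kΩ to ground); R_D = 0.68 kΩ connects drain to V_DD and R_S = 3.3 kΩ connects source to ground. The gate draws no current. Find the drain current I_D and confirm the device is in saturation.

V_G = V_DD·R_2/(R_1+R_2) = 10×56/138 = 4.06 V.
Assume saturation: I_D = (k_n/2)(V_GS − V_t)² with V_GS = V_G − I_D·R_S = 4.06 − 3.3·I_D.
Substituting gives 13.6·I_D² − 18·I_D + 5.29 = 0, with roots I_D = 0.443 or 0.878 mA.
The root I_D = 0.878 mA gives V_GS = 1.16 V ≤ V_t, so take I_D = 0.443 mA.
Then V_GS = 2.6 V and V_DS = V_DD − I_D(R_D+R_S) = 10 − 0.443×3.98 = 8.24 V.
Saturation requires V_DS ≥ V_GS − V_t = 0.595 V; 8.24 ≥ 0.595 ✓.

I_D ≈ 0.44 mA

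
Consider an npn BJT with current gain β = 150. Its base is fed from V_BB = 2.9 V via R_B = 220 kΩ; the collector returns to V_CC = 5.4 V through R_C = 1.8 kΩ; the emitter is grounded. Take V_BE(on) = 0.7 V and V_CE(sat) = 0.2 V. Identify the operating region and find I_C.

Assume active. Base-emitter loop: I_B = (V_BB − V_BE)/R_B = (2.9 − 0.7)/220 = 0.01 mA.
I_C = β·I_B = 150×0.01 = 1.5 mA.
V_CE = V_CC − I_C·R_C = 5.4 − 1.5×1.8 = 2.7 V > V_CE(sat), so the active-region assumption holds.

active; I_C ≈ 1.5 mA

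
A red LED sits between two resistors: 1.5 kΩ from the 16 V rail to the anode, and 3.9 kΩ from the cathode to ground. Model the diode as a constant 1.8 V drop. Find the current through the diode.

The two resistors are in series with the diode, so KVL gives 16 = I·1.5 + 1.8 + I·3.9.
I = (16 − 1.8) / (1.5 + 3.9) kΩ = 14.2 / 5.4 = 2.63 mA.

I ≈ 2.6 mA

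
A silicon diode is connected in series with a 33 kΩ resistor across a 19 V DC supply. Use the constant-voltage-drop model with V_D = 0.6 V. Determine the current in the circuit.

I ≈ 0.56 mA

KVL around the loop: 19 = V_D + I·R = 0.6 + I × 33 kΩ.
So I = (19 − 0.6) / 33 kΩ = 18.4 / 33 = 0.558 mA.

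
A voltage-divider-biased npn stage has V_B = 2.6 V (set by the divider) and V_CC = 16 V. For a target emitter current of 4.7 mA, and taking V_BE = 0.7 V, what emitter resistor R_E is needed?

V_E = V_B − V_BE = 2.6 − 0.7 = 1.9 V.
R_E = V_E / I_E = 1.9 / 4.7 = 0.404 kΩ.

R_E ≈ 0.4 kΩ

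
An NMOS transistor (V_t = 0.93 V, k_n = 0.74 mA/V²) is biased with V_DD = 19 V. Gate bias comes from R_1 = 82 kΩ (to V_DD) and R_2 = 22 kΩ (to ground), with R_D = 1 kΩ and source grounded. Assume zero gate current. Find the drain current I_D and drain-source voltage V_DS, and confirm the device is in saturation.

I_D ≈ 3.5 mA, V_DS ≈ 15 V

V_G = V_DD·R_2/(R_1+R_2) = 19×22/104 = 4.02 V. With the source grounded, V_GS = V_G = 4.02 V.
Assume saturation: I_D = (k_n/2)(V_GS − V_t)² = (0.74/2)×(4.02 − 0.93)² = 0.37×3.09² = 3.53 mA.
V_DS = V_DD − I_D·R_D = 19 − 3.53×1 = 15.5 V.
Saturation requires V_DS ≥ V_GS − V_t = 3.09 V; 15.5 ≥ 3.09 ✓.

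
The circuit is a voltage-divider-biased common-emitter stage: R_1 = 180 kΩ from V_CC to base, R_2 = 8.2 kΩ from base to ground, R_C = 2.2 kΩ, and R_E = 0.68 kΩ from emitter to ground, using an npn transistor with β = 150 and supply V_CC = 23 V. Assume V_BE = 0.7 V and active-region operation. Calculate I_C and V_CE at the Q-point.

I_C ≈ 0.41 mA, V_CE ≈ 22 V

Thevenize the base divider: V_Th = V_CC·R_2/(R_1+R_2) = 23×8.2/188 = 1 V, R_Th = R_1‖R_2 = 7.84 kΩ.
Base-emitter loop: V_Th = I_B·R_Th + V_BE + (β+1)I_B·R_E, so I_B = (1 − 0.7) / (7.84 + 151×0.68) = 0.00273 mA.
I_C = β·I_B = 150×0.00273 = 0.41 mA, and I_E = (β+1)I_B = 0.413 mA.
V_CE = V_CC − I_C·R_C − I_E·R_E = 23 − 0.41×2.2 − 0.413×0.68 = 21.8 V.
V_CE = 21.8 V > 0.2 V confirms active-region operation.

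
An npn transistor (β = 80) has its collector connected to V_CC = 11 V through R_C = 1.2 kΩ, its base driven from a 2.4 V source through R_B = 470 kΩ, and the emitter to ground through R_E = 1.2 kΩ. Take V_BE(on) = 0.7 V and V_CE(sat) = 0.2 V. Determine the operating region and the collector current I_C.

active; I_C ≈ 0.24 mA

Assume active. Base-emitter loop: I_B = (V_BB − V_BE)/(R_B + (β+1)R_E) = (2.4 − 0.7)/(470 + 81×1.2) = 0.003 mA.
I_C = β·I_B = 80×0.003 = 0.24 mA.
V_CE = V_CC − I_C·R_C − I_E·R_E = 11 − 0.24×1.2 − 0.243×1.2 = 10.4 V > V_CE(sat), so the active-region assumption holds.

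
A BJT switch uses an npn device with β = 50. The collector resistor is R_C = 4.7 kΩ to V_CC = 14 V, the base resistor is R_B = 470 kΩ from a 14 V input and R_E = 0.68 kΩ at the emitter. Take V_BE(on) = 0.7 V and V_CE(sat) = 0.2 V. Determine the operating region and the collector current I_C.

Assume active. Base-emitter loop: I_B = (V_BB − V_BE)/(R_B + (β+1)R_E) = (14 − 0.7)/(470 + 51×0.68) = 0.0264 mA.
I_C = β·I_B = 50×0.0264 = 1.32 mA.
V_CE = V_CC − I_C·R_C − I_E·R_E = 14 − 1.32×4.7 − 1.34×0.68 = 6.89 V > V_CE(sat), so the active-region assumption holds.

active; I_C ≈ 1.3 mA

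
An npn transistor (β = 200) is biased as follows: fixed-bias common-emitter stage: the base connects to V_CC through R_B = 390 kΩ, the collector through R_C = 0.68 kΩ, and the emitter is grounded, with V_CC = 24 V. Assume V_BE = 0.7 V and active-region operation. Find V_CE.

V_CE ≈ 16 V

Base loop: V_CC = I_B·R_B + V_BE, so I_B = (24 − 0.7)/390 kΩ = 0.0597 mA.
In the active region I_C = β·I_B = 200 × 0.0597 = 11.9 mA.
Collector loop: V_CE = V_CC − I_C·R_C = 24 − 11.9×0.68 = 15.9 V.
Since V_CE = 15.9 V > V_CE(sat) ≈ 0.2 V, the transistor is in the active region as assumed.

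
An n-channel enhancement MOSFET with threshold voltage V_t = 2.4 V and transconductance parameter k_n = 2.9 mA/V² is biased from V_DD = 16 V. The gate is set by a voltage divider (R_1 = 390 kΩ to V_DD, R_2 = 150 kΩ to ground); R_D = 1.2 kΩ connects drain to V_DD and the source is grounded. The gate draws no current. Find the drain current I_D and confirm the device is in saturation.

V_G = V_DD·R_2/(R_1+R_2) = 16×150/540 = 4.44 V. With the source grounded, V_GS = V_G = 4.44 V.
Assume saturation: I_D = (k_n/2)(V_GS − V_t)² = (2.9/2)×(4.44 − 2.4)² = 1.45×2.04² = 6.06 mA.
V_DS = V_DD − I_D·R_D = 16 − 6.06×1.2 = 8.73 V.
Saturation requires V_DS ≥ V_GS − V_t = 2.04 V; 8.73 ≥ 2.04 ✓.

I_D ≈ 6.1 mA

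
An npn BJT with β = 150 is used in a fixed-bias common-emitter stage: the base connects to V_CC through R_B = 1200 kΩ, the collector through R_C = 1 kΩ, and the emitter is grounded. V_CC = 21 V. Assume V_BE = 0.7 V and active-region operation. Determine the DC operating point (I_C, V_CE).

Base loop: V_CC = I_B·R_B + V_BE, so I_B = (21 − 0.7)/1200 kΩ = 0.0169 mA.
In the active region I_C = β·I_B = 150 × 0.0169 = 2.54 mA.
Collector loop: V_CE = V_CC − I_C·R_C = 21 − 2.54×1 = 18.5 V.
Since V_CE = 18.5 V > V_CE(sat) ≈ 0.2 V, the transistor is in the active region as assumed.

I_C ≈ 2.5 mA, V_CE ≈ 18 V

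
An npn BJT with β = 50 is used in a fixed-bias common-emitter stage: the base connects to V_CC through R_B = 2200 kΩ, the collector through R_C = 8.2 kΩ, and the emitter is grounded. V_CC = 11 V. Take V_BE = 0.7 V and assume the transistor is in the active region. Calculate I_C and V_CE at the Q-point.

Base loop: V_CC = I_B·R_B + V_BE, so I_B = (11 − 0.7)/2200 kΩ = 0.00468 mA.
In the active region I_C = β·I_B = 50 × 0.00468 = 0.234 mA.
Collector loop: V_CE = V_CC − I_C·R_C = 11 − 0.234×8.2 = 9.08 V.
Since V_CE = 9.08 V > V_CE(sat) ≈ 0.2 V, the transistor is in the active region as assumed.

I_C ≈ 0.23 mA, V_CE ≈ 9.1 V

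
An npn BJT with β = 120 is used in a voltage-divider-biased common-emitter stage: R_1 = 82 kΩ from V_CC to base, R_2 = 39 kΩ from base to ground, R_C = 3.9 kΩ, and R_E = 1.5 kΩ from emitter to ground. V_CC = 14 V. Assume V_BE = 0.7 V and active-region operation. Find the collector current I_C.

I_C ≈ 2.2 mA

Thevenize the base divider: V_Th = V_CC·R_2/(R_1+R_2) = 14×39/121 = 4.51 V, R_Th = R_1‖R_2 = 26.4 kΩ.
Base-emitter loop: V_Th = I_B·R_Th + V_BE + (β+1)I_B·R_E, so I_B = (4.51 − 0.7) / (26.4 + 121×1.5) = 0.0183 mA.
I_C = β·I_B = 120×0.0183 = 2.2 mA, and I_E = (β+1)I_B = 2.22 mA.
V_CE = V_CC − I_C·R_C − I_E·R_E = 14 − 2.2×3.9 − 2.22×1.5 = 2.09 V.
V_CE = 2.09 V > 0.2 V confirms active-region operation.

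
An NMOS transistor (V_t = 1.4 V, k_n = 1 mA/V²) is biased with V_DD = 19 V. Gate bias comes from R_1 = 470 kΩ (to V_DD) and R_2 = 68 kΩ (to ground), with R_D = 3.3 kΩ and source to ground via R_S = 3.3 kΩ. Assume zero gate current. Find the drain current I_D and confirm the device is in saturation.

I_D ≈ 0.14 mA

V_G = V_DD·R_2/(R_1+R_2) = 19×68/538 = 2.4 V.
Assume saturation: I_D = (k_n/2)(V_GS − V_t)² with V_GS = V_G − I_D·R_S = 2.4 − 3.3·I_D.
Substituting gives 5.44·I_D² − 4.3·I_D + 0.501 = 0, with roots I_D = 0.142 or 0.649 mA.
The root I_D = 0.649 mA gives V_GS = 0.261 V ≤ V_t, so take I_D = 0.142 mA.
Then V_GS = 1.93 V and V_DS = V_DD − I_D(R_D+R_S) = 19 − 0.142×6.6 = 18.1 V.
Saturation requires V_DS ≥ V_GS − V_t = 0.533 V; 18.1 ≥ 0.533 ✓.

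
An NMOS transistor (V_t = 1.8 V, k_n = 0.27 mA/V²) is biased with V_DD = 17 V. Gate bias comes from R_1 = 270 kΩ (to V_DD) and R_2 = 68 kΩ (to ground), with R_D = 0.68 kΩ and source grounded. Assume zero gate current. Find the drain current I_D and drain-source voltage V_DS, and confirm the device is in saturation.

I_D ≈ 0.35 mA, V_DS ≈ 17 V

V_G = V_DD·R_2/(R_1+R_2) = 17×68/338 = 3.42 V. With the source grounded, V_GS = V_G = 3.42 V.
Assume saturation: I_D = (k_n/2)(V_GS − V_t)² = (0.27/2)×(3.42 − 1.8)² = 0.135×1.62² = 0.354 mA.
V_DS = V_DD − I_D·R_D = 17 − 0.354×0.68 = 16.8 V.
Saturation requires V_DS ≥ V_GS − V_t = 1.62 V; 16.8 ≥ 1.62 ✓.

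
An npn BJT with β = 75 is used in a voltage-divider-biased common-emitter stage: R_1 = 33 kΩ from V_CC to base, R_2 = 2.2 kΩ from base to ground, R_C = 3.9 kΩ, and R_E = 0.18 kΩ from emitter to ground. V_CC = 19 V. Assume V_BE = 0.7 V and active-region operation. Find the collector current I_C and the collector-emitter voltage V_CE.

Thevenize the base divider: V_Th = V_CC·R_2/(R_1+R_2) = 19×2.2/35.2 = 1.19 V, R_Th = R_1‖R_2 = 2.06 kΩ.
Base-emitter loop: V_Th = I_B·R_Th + V_BE + (β+1)I_B·R_E, so I_B = (1.19 − 0.7) / (2.06 + 76×0.18) = 0.031 mA.
I_C = β·I_B = 75×0.031 = 2.32 mA, and I_E = (β+1)I_B = 2.35 mA.
V_CE = V_CC − I_C·R_C − I_E·R_E = 19 − 2.32×3.9 − 2.35×0.18 = 9.52 V.
V_CE = 9.52 V > 0.2 V confirms active-region operation.

I_C ≈ 2.3 mA, V_CE ≈ 9.5 V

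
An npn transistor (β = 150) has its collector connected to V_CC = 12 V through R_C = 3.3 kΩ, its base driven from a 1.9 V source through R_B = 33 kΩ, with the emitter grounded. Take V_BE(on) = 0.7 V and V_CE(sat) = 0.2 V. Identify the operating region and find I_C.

saturation; I_C ≈ 3.6 mA

Assume active: I_B = (1.9 − 0.7)/33 = 0.0364 mA, giving I_C = β·I_B = 5.45 mA.
But then V_CE = 12 − 5.45×3.3 = -6 V < V_CE(sat) = 0.2 V — impossible in the active region.
So the transistor is saturated. With V_CE = 0.2 V, I_C = (V_CC − 0.2)/R_C = 11.8/3.3 = 3.58 mA.
Check: β·I_B = 5.45 mA > I_C = 3.58 mA, confirming saturation.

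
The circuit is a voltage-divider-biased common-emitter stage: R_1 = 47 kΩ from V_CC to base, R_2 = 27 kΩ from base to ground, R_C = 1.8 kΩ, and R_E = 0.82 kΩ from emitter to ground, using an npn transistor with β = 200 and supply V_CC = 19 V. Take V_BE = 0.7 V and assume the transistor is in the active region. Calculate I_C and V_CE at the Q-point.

Thevenize the base divider: V_Th = V_CC·R_2/(R_1+R_2) = 19×27/74 = 6.93 V, R_Th = R_1‖R_2 = 17.1 kΩ.
Base-emitter loop: V_Th = I_B·R_Th + V_BE + (β+1)I_B·R_E, so I_B = (6.93 − 0.7) / (17.1 + 201×0.82) = 0.0343 mA.
I_C = β·I_B = 200×0.0343 = 6.85 mA, and I_E = (β+1)I_B = 6.88 mA.
V_CE = V_CC − I_C·R_C − I_E·R_E = 19 − 6.85×1.8 − 6.88×0.82 = 1.02 V.
V_CE = 1.02 V > 0.2 V confirms active-region operation.

I_C ≈ 6.9 mA, V_CE ≈ 1 V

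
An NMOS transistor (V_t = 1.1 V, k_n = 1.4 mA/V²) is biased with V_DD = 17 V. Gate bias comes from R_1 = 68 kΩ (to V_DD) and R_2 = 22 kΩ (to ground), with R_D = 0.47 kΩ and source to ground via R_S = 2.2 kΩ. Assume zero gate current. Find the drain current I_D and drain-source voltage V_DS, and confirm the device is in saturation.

I_D ≈ 0.88 mA, V_DS ≈ 15 V

V_G = V_DD·R_2/(R_1+R_2) = 17×22/90 = 4.16 V.
Assume saturation: I_D = (k_n/2)(V_GS − V_t)² with V_GS = V_G − I_D·R_S = 4.16 − 2.2·I_D.
Substituting gives 3.39·I_D² − 10.4·I_D + 6.54 = 0, with roots I_D = 0.879 or 2.19 mA.
The root I_D = 2.19 mA gives V_GS = -0.67 V ≤ V_t, so take I_D = 0.879 mA.
Then V_GS = 2.22 V and V_DS = V_DD − I_D(R_D+R_S) = 17 − 0.879×2.67 = 14.7 V.
Saturation requires V_DS ≥ V_GS − V_t = 1.12 V; 14.7 ≥ 1.12 ✓.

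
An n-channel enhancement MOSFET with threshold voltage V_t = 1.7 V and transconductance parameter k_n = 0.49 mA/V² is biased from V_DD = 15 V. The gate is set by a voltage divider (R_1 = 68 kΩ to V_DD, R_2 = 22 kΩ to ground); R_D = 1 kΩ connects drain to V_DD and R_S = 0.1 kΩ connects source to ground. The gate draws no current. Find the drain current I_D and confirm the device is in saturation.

I_D ≈ 0.87 mA

V_G = V_DD·R_2/(R_1+R_2) = 15×22/90 = 3.67 V.
Assume saturation: I_D = (k_n/2)(V_GS − V_t)² with V_GS = V_G − I_D·R_S = 3.67 − 0.1·I_D.
Substituting gives 0.00245·I_D² − 1.1·I_D + 0.948 = 0, with roots I_D = 0.866 or 447 mA.
The root I_D = 447 mA gives V_GS = -41 V ≤ V_t, so take I_D = 0.866 mA.
Then V_GS = 3.58 V and V_DS = V_DD − I_D(R_D+R_S) = 15 − 0.866×1.1 = 14 V.
Saturation requires V_DS ≥ V_GS − V_t = 1.88 V; 14 ≥ 1.88 ✓.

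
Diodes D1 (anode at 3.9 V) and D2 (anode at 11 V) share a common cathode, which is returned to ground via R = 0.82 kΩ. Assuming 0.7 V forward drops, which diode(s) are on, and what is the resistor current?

Assume both conduct. Then node N would need to be at both 3.9−0.7 = 3.2 V and 11−0.7 = 10.3 V, which is impossible.
Assume only D2 conducts: V_N = 11 − 0.7 = 10.3 V, so I_R = 10.3/0.82 = 12.6 mA.
Check D1: its anode-to-cathode voltage is 3.9 − 10.3 = -6.4 V < 0.7 V, so it is off. The assumption is consistent.

Only D2 conducts; I_R ≈ 13 mA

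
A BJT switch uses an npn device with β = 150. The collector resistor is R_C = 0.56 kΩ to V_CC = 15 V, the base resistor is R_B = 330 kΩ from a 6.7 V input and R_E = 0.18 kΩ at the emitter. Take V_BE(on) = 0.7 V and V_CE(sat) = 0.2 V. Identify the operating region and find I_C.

Assume active. Base-emitter loop: I_B = (V_BB − V_BE)/(R_B + (β+1)R_E) = (6.7 − 0.7)/(330 + 151×0.18) = 0.0168 mA.
I_C = β·I_B = 150×0.0168 = 2.52 mA.
V_CE = V_CC − I_C·R_C − I_E·R_E = 15 − 2.52×0.56 − 2.54×0.18 = 13.1 V > V_CE(sat), so the active-region assumption holds.

active; I_C ≈ 2.5 mA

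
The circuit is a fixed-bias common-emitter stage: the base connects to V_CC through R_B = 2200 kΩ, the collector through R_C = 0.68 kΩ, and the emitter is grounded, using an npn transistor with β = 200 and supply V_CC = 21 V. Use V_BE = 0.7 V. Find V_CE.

V_CE ≈ 20 V

Base loop: V_CC = I_B·R_B + V_BE, so I_B = (21 − 0.7)/2200 kΩ = 0.00923 mA.
In the active region I_C = β·I_B = 200 × 0.00923 = 1.85 mA.
Collector loop: V_CE = V_CC − I_C·R_C = 21 − 1.85×0.68 = 19.7 V.
Since V_CE = 19.7 V > V_CE(sat) ≈ 0.2 V, the transistor is in the active region as assumed.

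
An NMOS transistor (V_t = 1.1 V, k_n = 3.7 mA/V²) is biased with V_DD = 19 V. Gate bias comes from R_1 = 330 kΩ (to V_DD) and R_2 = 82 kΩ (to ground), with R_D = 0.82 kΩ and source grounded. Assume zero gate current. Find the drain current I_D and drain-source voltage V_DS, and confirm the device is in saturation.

I_D ≈ 13 mA, V_DS ≈ 8.1 V

V_G = V_DD·R_2/(R_1+R_2) = 19×82/412 = 3.78 V. With the source grounded, V_GS = V_G = 3.78 V.
Assume saturation: I_D = (k_n/2)(V_GS − V_t)² = (3.7/2)×(3.78 − 1.1)² = 1.85×2.68² = 13.3 mA.
V_DS = V_DD − I_D·R_D = 19 − 13.3×0.82 = 8.09 V.
Saturation requires V_DS ≥ V_GS − V_t = 2.68 V; 8.09 ≥ 2.68 ✓.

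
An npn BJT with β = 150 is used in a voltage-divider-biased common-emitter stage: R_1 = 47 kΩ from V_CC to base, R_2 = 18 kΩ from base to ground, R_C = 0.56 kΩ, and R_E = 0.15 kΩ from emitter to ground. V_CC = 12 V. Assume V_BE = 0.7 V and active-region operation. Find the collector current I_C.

Thevenize the base divider: V_Th = V_CC·R_2/(R_1+R_2) = 12×18/65 = 3.32 V, R_Th = R_1‖R_2 = 13 kΩ.
Base-emitter loop: V_Th = I_B·R_Th + V_BE + (β+1)I_B·R_E, so I_B = (3.32 − 0.7) / (13 + 151×0.15) = 0.0735 mA.
I_C = β·I_B = 150×0.0735 = 11 mA, and I_E = (β+1)I_B = 11.1 mA.
V_CE = V_CC − I_C·R_C − I_E·R_E = 12 − 11×0.56 − 11.1×0.15 = 4.16 V.
V_CE = 4.16 V > 0.2 V confirms active-region operation.

I_C ≈ 11 mA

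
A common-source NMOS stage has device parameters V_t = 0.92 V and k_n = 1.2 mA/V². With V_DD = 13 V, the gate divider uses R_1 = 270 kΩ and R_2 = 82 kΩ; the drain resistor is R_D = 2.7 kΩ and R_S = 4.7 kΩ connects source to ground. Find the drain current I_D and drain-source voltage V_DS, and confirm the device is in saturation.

V_G = V_DD·R_2/(R_1+R_2) = 13×82/352 = 3.03 V.
Assume saturation: I_D = (k_n/2)(V_GS − V_t)² with V_GS = V_G − I_D·R_S = 3.03 − 4.7·I_D.
Substituting gives 13.3·I_D² − 12.9·I_D + 2.67 = 0, with roots I_D = 0.299 or 0.674 mA.
The root I_D = 0.674 mA gives V_GS = -0.14 V ≤ V_t, so take I_D = 0.299 mA.
Then V_GS = 1.63 V and V_DS = V_DD − I_D(R_D+R_S) = 13 − 0.299×7.4 = 10.8 V.
Saturation requires V_DS ≥ V_GS − V_t = 0.705 V; 10.8 ≥ 0.705 ✓.

I_D ≈ 0.3 mA, V_DS ≈ 11 V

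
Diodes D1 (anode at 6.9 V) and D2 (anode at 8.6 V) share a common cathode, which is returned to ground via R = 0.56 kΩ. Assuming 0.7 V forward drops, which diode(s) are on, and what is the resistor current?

Assume both conduct. Then node N would need to be at both 6.9−0.7 = 6.2 V and 8.6−0.7 = 7.9 V, which is impossible.
Assume only D2 conducts: V_N = 8.6 − 0.7 = 7.9 V, so I_R = 7.9/0.56 = 14.1 mA.
Check D1: its anode-to-cathode voltage is 6.9 − 7.9 = -1 V < 0.7 V, so it is off. The assumption is consistent.

Only D2 conducts; I_R ≈ 14 mA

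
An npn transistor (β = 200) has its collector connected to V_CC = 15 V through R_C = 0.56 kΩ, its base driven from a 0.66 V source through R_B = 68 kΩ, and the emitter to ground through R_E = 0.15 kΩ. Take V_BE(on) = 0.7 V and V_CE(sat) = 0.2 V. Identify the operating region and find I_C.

cutoff; I_C ≈ 0

V_BB = 0.66 V ≤ V_BE(on) = 0.7 V, so the base-emitter junction is not forward biased.
The transistor is in cutoff: I_B = I_C = 0.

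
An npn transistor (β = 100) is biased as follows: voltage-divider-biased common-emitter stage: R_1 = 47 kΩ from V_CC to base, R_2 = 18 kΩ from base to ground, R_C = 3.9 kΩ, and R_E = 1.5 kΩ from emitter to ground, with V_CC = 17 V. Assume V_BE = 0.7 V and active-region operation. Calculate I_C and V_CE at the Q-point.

I_C ≈ 2.4 mA, V_CE ≈ 3.8 V

Thevenize the base divider: V_Th = V_CC·R_2/(R_1+R_2) = 17×18/65 = 4.71 V, R_Th = R_1‖R_2 = 13 kΩ.
Base-emitter loop: V_Th = I_B·R_Th + V_BE + (β+1)I_B·R_E, so I_B = (4.71 − 0.7) / (13 + 101×1.5) = 0.0244 mA.
I_C = β·I_B = 100×0.0244 = 2.44 mA, and I_E = (β+1)I_B = 2.46 mA.
V_CE = V_CC − I_C·R_C − I_E·R_E = 17 − 2.44×3.9 − 2.46×1.5 = 3.81 V.
V_CE = 3.81 V > 0.2 V confirms active-region operation.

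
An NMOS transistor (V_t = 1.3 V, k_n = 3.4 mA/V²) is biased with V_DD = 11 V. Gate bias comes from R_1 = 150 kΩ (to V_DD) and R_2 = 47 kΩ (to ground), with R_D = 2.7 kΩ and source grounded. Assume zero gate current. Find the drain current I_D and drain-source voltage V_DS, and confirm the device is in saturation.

V_G = V_DD·R_2/(R_1+R_2) = 11×47/197 = 2.62 V. With the source grounded, V_GS = V_G = 2.62 V.
Assume saturation: I_D = (k_n/2)(V_GS − V_t)² = (3.4/2)×(2.62 − 1.3)² = 1.7×1.32² = 2.98 mA.
V_DS = V_DD − I_D·R_D = 11 − 2.98×2.7 = 2.95 V.
Saturation requires V_DS ≥ V_GS − V_t = 1.32 V; 2.95 ≥ 1.32 ✓.

I_D ≈ 3 mA, V_DS ≈ 2.9 V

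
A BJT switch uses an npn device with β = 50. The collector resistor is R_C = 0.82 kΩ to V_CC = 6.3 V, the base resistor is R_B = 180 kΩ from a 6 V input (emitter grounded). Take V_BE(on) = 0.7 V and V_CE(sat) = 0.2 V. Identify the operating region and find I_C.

Assume active. Base-emitter loop: I_B = (V_BB − V_BE)/R_B = (6 − 0.7)/180 = 0.0294 mA.
I_C = β·I_B = 50×0.0294 = 1.47 mA.
V_CE = V_CC − I_C·R_C = 6.3 − 1.47×0.82 = 5.09 V > V_CE(sat), so the active-region assumption holds.

active; I_C ≈ 1.5 mA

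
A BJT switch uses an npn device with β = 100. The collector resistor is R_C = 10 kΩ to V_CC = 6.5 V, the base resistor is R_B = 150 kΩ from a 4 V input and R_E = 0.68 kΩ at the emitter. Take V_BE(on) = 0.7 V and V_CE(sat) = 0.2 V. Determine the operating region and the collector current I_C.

saturation; I_C ≈ 0.59 mA

Assume active: I_B = (4 − 0.7)/(150 + 101×0.68) = 0.0151 mA, I_C = β·I_B = 1.51 mA.
Then V_CE = 6.5 − 1.51×10 − 1.52×0.68 = -9.63 V < 0.2 V — the active assumption fails.
Re-solve with V_CE = 0.2 V. KCL at the emitter: V_E/R_E = (V_BB−0.7−V_E)/R_B + (V_CC−0.2−V_E)/R_C, giving V_E = 0.413 V.
I_C = (V_CC − 0.2 − V_E)/R_C = (6.3 − 0.413)/10 = 0.589 mA.
Check: I_B = (3.3 − 0.413)/150 = 0.0192 mA, and β·I_B = 1.92 mA > I_C, confirming saturation.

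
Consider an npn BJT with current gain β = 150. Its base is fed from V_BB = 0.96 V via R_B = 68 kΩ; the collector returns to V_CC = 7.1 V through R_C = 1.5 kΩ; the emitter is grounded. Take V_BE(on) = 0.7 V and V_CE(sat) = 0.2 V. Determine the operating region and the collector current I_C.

Assume active. Base-emitter loop: I_B = (V_BB − V_BE)/R_B = (0.96 − 0.7)/68 = 0.00382 mA.
I_C = β·I_B = 150×0.00382 = 0.574 mA.
V_CE = V_CC − I_C·R_C = 7.1 − 0.574×1.5 = 6.24 V > V_CE(sat), so the active-region assumption holds.

active; I_C ≈ 0.57 mA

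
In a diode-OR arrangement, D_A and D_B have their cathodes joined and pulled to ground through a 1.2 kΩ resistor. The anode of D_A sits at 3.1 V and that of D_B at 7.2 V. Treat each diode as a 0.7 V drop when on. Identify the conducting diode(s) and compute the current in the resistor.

Assume both conduct. Then node N would need to be at both 3.1−0.7 = 2.4 V and 7.2−0.7 = 6.5 V, which is impossible.
Assume only D_B conducts: V_N = 7.2 − 0.7 = 6.5 V, so I_R = 6.5/1.2 = 5.42 mA.
Check D_A: its anode-to-cathode voltage is 3.1 − 6.5 = -3.4 V < 0.7 V, so it is off. The assumption is consistent.

Only D_B conducts; I_R ≈ 5.4 mA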